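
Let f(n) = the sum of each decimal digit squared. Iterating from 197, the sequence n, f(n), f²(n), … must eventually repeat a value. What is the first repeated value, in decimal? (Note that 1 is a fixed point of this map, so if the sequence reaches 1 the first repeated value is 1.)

197 → 1² + 9² + 7² = 131
131 → 1² + 3² + 1² = 11
11 → 1² + 1² = 2
2 → 2² = 4
4 → 4² = 16
16 → 1² + 6² = 37
37 → 3² + 7² = 58
58 → 5² + 8² = 89
89 → 8² + 9² = 145
145 → 1² + 4² + 5² = 42
42 → 4² + 2² = 20
20 → 2² + 0² = 4  — 4 already appeared earlier.

4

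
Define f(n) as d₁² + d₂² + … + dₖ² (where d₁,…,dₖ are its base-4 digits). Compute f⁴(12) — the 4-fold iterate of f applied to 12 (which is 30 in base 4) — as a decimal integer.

4

12 = (3,0)_4 → 3² + 0² = 9 + 0 = 9
9 = (2,1)_4 → 2² + 1² = 4 + 1 = 5
5 = (1,1)_4 → 1² + 1² = 1 + 1 = 2
2 = (2)_4 → 2² = 4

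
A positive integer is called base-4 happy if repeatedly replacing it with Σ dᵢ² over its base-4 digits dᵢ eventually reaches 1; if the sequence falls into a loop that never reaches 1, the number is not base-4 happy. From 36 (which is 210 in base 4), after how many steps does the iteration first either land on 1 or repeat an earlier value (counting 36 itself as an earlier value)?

36 = (2,1,0)_4 → 2² + 1² + 0² = 4 + 1 + 0 = 5
5 = (1,1)_4 → 1² + 1² = 1 + 1 = 2
2 = (2)_4 → 2² = 4
4 = (1,0)_4 → 1² + 0² = 1 + 0 = 1  — reached 1.
That took 4 steps.

4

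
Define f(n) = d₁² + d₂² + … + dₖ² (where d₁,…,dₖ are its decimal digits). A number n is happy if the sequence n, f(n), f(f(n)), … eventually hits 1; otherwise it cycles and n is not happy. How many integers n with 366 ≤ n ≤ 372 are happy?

2

366: 366 → 81 → 65 → 61 → 37 → 58 → 89 → 145 → 42 → 20 → 4 → 16 → 37  (repeats 37)
367: 367 → 94 → 97 → 130 → 10 → 1  (reaches 1)
368: 368 → 109 → 82 → 68 → 100 → 1  (reaches 1)
369: 369 → 126 → 41 → 17 → 50 → 25 → 29 → 85 → 89 → 145 → 42 → 20 → 4 → 16 → 37 → 58 → 89  (repeats 89)
370: 370 → 58 → 89 → 145 → 42 → 20 → 4 → 16 → 37 → 58  (repeats 58)
371: 371 → 59 → 106 → 37 → 58 → 89 → 145 → 42 → 20 → 4 → 16 → 37  (repeats 37)
372: 372 → 62 → 40 → 16 → 37 → 58 → 89 → 145 → 42 → 20 → 4 → 16  (repeats 16)
happy: 367, 368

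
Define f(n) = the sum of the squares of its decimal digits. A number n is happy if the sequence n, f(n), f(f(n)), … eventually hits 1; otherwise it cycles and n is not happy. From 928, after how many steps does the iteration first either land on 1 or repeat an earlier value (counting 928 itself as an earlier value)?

11

928 → 9² + 2² + 8² = 149
149 → 1² + 4² + 9² = 98
98 → 9² + 8² = 145
145 → 1² + 4² + 5² = 42
42 → 4² + 2² = 20
20 → 2² + 0² = 4
4 → 4² = 16
16 → 1² + 6² = 37
37 → 3² + 7² = 58
58 → 5² + 8² = 89
89 → 8² + 9² = 145  — 145 repeats.
That took 11 steps.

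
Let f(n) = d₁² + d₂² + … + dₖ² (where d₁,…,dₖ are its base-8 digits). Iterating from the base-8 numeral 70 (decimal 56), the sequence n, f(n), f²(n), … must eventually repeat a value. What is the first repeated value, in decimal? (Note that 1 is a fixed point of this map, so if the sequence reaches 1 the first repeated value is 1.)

56 = (7,0)_8 → 7² + 0² = 49
49 = (6,1)_8 → 6² + 1² = 37
37 = (4,5)_8 → 4² + 5² = 41
41 = (5,1)_8 → 5² + 1² = 26
26 = (3,2)_8 → 3² + 2² = 13
13 = (1,5)_8 → 1² + 5² = 26  — 26 already appeared earlier.

26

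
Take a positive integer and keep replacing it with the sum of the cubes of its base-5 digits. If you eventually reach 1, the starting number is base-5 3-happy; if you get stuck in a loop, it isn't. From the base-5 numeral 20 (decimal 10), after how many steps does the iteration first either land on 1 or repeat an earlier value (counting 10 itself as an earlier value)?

10 = (2,0)_5 → 2³ + 0³ = 8 + 0 = 8
8 = (1,3)_5 → 1³ + 3³ = 1 + 27 = 28
28 = (1,0,3)_5 → 1³ + 0³ + 3³ = 1 + 0 + 27 = 28  — 28 repeats.
That took 3 steps.

3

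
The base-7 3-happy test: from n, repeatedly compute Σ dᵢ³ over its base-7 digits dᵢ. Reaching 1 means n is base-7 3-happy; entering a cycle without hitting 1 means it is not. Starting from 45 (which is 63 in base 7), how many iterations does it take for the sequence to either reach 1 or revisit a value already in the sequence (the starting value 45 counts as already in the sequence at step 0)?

6

45 = (6,3)_7 → 6³ + 3³ = 216 + 27 = 243
243 = (4,6,5)_7 → 4³ + 6³ + 5³ = 64 + 216 + 125 = 405
405 = (1,1,1,6)_7 → 1³ + 1³ + 1³ + 6³ = 1 + 1 + 1 + 216 = 219
219 = (4,3,2)_7 → 4³ + 3³ + 2³ = 64 + 27 + 8 = 99
99 = (2,0,1)_7 → 2³ + 0³ + 1³ = 8 + 0 + 1 = 9
9 = (1,2)_7 → 1³ + 2³ = 1 + 8 = 9  — 9 repeats.
That took 6 steps.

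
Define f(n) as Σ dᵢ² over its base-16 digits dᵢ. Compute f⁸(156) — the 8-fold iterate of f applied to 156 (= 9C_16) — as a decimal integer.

156 = (9,12)_16 → 9² + 12² = 225
225 = (14,1)_16 → 14² + 1² = 197
197 = (12,5)_16 → 12² + 5² = 169
169 = (10,9)_16 → 10² + 9² = 181
181 = (11,5)_16 → 11² + 5² = 146
146 = (9,2)_16 → 9² + 2² = 85
85 = (5,5)_16 → 5² + 5² = 50
50 = (3,2)_16 → 3² + 2² = 13

13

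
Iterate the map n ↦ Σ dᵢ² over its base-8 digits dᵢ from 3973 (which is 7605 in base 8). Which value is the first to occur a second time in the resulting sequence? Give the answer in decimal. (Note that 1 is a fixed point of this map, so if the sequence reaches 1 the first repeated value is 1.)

25

3973 = (7,6,0,5)_8 → 7² + 6² + 0² + 5² = 110
110 = (1,5,6)_8 → 1² + 5² + 6² = 62
62 = (7,6)_8 → 7² + 6² = 85
85 = (1,2,5)_8 → 1² + 2² + 5² = 30
30 = (3,6)_8 → 3² + 6² = 45
45 = (5,5)_8 → 5² + 5² = 50
50 = (6,2)_8 → 6² + 2² = 40
40 = (5,0)_8 → 5² + 0² = 25
25 = (3,1)_8 → 3² + 1² = 10
10 = (1,2)_8 → 1² + 2² = 5
5 = (5)_8 → 5² = 25  — 25 already appeared earlier.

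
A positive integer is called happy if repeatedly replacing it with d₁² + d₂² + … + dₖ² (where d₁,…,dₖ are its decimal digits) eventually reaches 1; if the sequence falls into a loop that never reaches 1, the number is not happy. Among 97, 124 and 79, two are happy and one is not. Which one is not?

124

97: 97 → 130 → 10 → 1  — reaches 1 (happy)
124: 124 → 21 → 5 → 25 → 29 → 85 → 89 → 145 → 42 → 20 → 4 → 16 → 37 → 58 → 89  — repeats 89 (not happy)
79: 79 → 130 → 10 → 1  — reaches 1 (happy)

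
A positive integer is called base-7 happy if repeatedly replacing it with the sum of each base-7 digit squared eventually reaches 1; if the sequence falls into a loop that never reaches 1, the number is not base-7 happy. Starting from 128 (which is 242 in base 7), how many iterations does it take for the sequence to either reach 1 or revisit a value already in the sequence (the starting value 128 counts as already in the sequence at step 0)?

128 = (2,4,2)_7 → 2² + 4² + 2² = 4 + 16 + 4 = 24
24 = (3,3)_7 → 3² + 3² = 9 + 9 = 18
18 = (2,4)_7 → 2² + 4² = 4 + 16 = 20
20 = (2,6)_7 → 2² + 6² = 4 + 36 = 40
40 = (5,5)_7 → 5² + 5² = 25 + 25 = 50
50 = (1,0,1)_7 → 1² + 0² + 1² = 1 + 0 + 1 = 2
2 = (2)_7 → 2² = 4
4 = (4)_7 → 4² = 16
16 = (2,2)_7 → 2² + 2² = 4 + 4 = 8
8 = (1,1)_7 → 1² + 1² = 1 + 1 = 2  — 2 repeats.
That took 10 steps.

10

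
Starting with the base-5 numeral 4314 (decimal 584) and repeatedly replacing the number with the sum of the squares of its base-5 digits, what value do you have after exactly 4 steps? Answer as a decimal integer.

16

584 = (4,3,1,4)_5 → 4² + 3² + 1² + 4² = 42
42 = (1,3,2)_5 → 1² + 3² + 2² = 14
14 = (2,4)_5 → 2² + 4² = 20
20 = (4,0)_5 → 4² + 0² = 16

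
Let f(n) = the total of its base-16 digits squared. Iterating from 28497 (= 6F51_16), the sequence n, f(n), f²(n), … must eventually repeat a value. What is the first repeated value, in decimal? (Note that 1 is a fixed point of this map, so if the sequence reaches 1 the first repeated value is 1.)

28497 = (6,15,5,1)_16 → 6² + 15² + 5² + 1² = 36 + 225 + 25 + 1 = 287
287 = (1,1,15)_16 → 1² + 1² + 15² = 1 + 1 + 225 = 227
227 = (14,3)_16 → 14² + 3² = 196 + 9 = 205
205 = (12,13)_16 → 12² + 13² = 144 + 169 = 313
313 = (1,3,9)_16 → 1² + 3² + 9² = 1 + 9 + 81 = 91
91 = (5,11)_16 → 5² + 11² = 25 + 121 = 146
146 = (9,2)_16 → 9² + 2² = 81 + 4 = 85
85 = (5,5)_16 → 5² + 5² = 25 + 25 = 50
50 = (3,2)_16 → 3² + 2² = 9 + 4 = 13
13 = (13)_16 → 13² = 169
169 = (10,9)_16 → 10² + 9² = 100 + 81 = 181
181 = (11,5)_16 → 11² + 5² = 121 + 25 = 146  — 146 already appeared earlier.

146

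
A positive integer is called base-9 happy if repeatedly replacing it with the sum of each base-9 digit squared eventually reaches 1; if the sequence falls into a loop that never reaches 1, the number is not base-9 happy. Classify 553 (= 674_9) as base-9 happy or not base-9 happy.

553 = (6,7,4)_9 → 101
101 = (1,2,2)_9 → 9
9 = (1,0)_9 → 1  — reached 1.

base-9 happy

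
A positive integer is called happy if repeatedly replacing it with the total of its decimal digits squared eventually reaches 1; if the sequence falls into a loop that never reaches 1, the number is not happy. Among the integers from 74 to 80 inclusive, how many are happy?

1

74: 74 → 65 → 61 → 37 → 58 → 89 → 145 → 42 → 20 → 4 → 16 → 37  (repeats 37)
75: 75 → 74 → 65 → 61 → 37 → 58 → 89 → 145 → 42 → 20 → 4 → 16 → 37  (repeats 37)
76: 76 → 85 → 89 → 145 → 42 → 20 → 4 → 16 → 37 → 58 → 89  (repeats 89)
77: 77 → 98 → 145 → 42 → 20 → 4 → 16 → 37 → 58 → 89 → 145  (repeats 145)
78: 78 → 113 → 11 → 2 → 4 → 16 → 37 → 58 → 89 → 145 → 42 → 20 → 4  (repeats 4)
79: 79 → 130 → 10 → 1  (reaches 1)
80: 80 → 64 → 52 → 29 → 85 → 89 → 145 → 42 → 20 → 4 → 16 → 37 → 58 → 89  (repeats 89)
happy: 79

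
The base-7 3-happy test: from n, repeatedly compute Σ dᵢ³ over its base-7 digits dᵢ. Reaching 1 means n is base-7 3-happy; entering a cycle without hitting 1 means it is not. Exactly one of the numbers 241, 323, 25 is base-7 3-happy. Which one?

241: 241 → 307 → 433 → 343 → 1  — reaches 1 (base-7 3-happy)
323: 323 → 281 → 251 → 341 → 557 → 137 → 197 → 65 → 17 → 35 → 125 → 251  — repeats 251 (not base-7 3-happy)
25: 25 → 91 → 217 → 91  — repeats 91 (not base-7 3-happy)

241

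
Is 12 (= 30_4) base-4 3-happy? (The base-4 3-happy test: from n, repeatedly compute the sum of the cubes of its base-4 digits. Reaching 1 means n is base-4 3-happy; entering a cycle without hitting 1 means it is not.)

not base-4 3-happy

12 = (3,0)_4 → 27
27 = (1,2,3)_4 → 36
36 = (2,1,0)_4 → 9
9 = (2,1)_4 → 9  — 9 already seen; the sequence cycles without reaching 1.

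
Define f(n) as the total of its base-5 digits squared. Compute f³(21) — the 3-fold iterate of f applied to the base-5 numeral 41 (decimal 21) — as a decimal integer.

13

21 = (4,1)_5 → 4² + 1² = 16 + 1 = 17
17 = (3,2)_5 → 3² + 2² = 9 + 4 = 13
13 = (2,3)_5 → 2² + 3² = 4 + 9 = 13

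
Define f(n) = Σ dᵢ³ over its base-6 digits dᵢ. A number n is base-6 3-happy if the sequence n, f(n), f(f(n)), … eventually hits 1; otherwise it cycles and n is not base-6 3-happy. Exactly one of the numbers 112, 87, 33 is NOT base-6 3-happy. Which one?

112: 112 → 91 → 36 → 1  — reaches 1 (base-6 3-happy)
87: 87 → 43 → 3 → 27 → 91 → 36 → 1  — reaches 1 (base-6 3-happy)
33: 33 → 152 → 73 → 9 → 28 → 128 → 62 → 73  — repeats 73 (not base-6 3-happy)

33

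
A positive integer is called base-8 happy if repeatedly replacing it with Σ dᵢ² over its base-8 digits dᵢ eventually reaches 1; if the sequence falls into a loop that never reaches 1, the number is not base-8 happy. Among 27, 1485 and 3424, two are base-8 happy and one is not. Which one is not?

1485

27: 27 → 18 → 8 → 1  — reaches 1 (base-8 happy)
1485: 1485 → 79 → 51 → 45 → 50 → 40 → 25 → 10 → 5 → 25  — repeats 25 (not base-8 happy)
3424: 3424 → 77 → 27 → 18 → 8 → 1  — reaches 1 (base-8 happy)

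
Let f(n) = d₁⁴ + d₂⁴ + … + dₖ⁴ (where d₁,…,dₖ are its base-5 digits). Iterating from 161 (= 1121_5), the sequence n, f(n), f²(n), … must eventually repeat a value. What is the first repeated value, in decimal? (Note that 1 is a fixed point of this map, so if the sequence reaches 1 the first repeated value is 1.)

593

161 = (1,1,2,1)_5 → 19
19 = (3,4)_5 → 337
337 = (2,3,2,2)_5 → 129
129 = (1,0,0,4)_5 → 257
257 = (2,0,1,2)_5 → 33
33 = (1,1,3)_5 → 83
83 = (3,1,3)_5 → 163
163 = (1,1,2,3)_5 → 99
99 = (3,4,4)_5 → 593
593 = (4,3,3,3)_5 → 499
499 = (3,4,4,4)_5 → 849
849 = (1,1,3,4,4)_5 → 595
595 = (4,3,4,0)_5 → 593  — 593 already appeared earlier.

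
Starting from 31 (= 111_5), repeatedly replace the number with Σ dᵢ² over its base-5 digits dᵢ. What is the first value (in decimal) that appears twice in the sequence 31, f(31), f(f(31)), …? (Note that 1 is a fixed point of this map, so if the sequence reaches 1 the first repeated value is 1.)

13

31 = (1,1,1)_5 → 3
3 = (3)_5 → 9
9 = (1,4)_5 → 17
17 = (3,2)_5 → 13
13 = (2,3)_5 → 13  — 13 already appeared earlier.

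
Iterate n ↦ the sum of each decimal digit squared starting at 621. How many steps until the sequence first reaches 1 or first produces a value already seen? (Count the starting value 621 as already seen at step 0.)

15

621 → 6² + 2² + 1² = 36 + 4 + 1 = 41
41 → 4² + 1² = 16 + 1 = 17
17 → 1² + 7² = 1 + 49 = 50
50 → 5² + 0² = 25 + 0 = 25
25 → 2² + 5² = 4 + 25 = 29
29 → 2² + 9² = 4 + 81 = 85
85 → 8² + 5² = 64 + 25 = 89
89 → 8² + 9² = 64 + 81 = 145
145 → 1² + 4² + 5² = 1 + 16 + 25 = 42
42 → 4² + 2² = 16 + 4 = 20
20 → 2² + 0² = 4 + 0 = 4
4 → 4² = 16
16 → 1² + 6² = 1 + 36 = 37
37 → 3² + 7² = 9 + 49 = 58
58 → 5² + 8² = 25 + 64 = 89  — 89 repeats.
That took 15 steps.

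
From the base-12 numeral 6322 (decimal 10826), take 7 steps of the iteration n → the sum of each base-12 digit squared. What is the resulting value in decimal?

66

10826 = (6,3,2,2)_12 → 6² + 3² + 2² + 2² = 36 + 9 + 4 + 4 = 53
53 = (4,5)_12 → 4² + 5² = 16 + 25 = 41
41 = (3,5)_12 → 3² + 5² = 9 + 25 = 34
34 = (2,10)_12 → 2² + 10² = 4 + 100 = 104
104 = (8,8)_12 → 8² + 8² = 64 + 64 = 128
128 = (10,8)_12 → 10² + 8² = 100 + 64 = 164
164 = (1,1,8)_12 → 1² + 1² + 8² = 1 + 1 + 64 = 66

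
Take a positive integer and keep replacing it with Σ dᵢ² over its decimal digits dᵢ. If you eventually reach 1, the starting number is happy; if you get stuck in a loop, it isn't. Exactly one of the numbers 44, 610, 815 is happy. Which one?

44

44: 44 → 32 → 13 → 10 → 1  — reaches 1 (happy)
610: 610 → 37 → 58 → 89 → 145 → 42 → 20 → 4 → 16 → 37  — repeats 37 (not happy)
815: 815 → 90 → 81 → 65 → 61 → 37 → 58 → 89 → 145 → 42 → 20 → 4 → 16 → 37  — repeats 37 (not happy)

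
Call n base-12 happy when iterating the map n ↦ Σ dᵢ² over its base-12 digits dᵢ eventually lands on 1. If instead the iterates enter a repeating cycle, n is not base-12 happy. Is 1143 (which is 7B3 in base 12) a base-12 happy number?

not base-12 happy

1143 = (7,11,3)_12 → 7² + 11² + 3² = 179
179 = (1,2,11)_12 → 1² + 2² + 11² = 126
126 = (10,6)_12 → 10² + 6² = 136
136 = (11,4)_12 → 11² + 4² = 137
137 = (11,5)_12 → 11² + 5² = 146
146 = (1,0,2)_12 → 1² + 0² + 2² = 5
5 = (5)_12 → 5² = 25
25 = (2,1)_12 → 2² + 1² = 5  — 5 already seen; the sequence cycles without reaching 1.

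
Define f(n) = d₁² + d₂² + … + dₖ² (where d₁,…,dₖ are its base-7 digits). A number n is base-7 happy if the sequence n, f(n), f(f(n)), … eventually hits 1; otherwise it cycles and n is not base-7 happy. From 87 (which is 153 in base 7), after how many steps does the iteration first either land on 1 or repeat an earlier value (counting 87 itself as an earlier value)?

87 = (1,5,3)_7 → 35
35 = (5,0)_7 → 25
25 = (3,4)_7 → 25  — 25 repeats.
That took 3 steps.

3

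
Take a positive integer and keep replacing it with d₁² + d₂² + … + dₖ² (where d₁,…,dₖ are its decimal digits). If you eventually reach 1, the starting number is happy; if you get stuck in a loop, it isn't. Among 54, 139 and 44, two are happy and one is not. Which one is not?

54

54: 54 → 41 → 17 → 50 → 25 → 29 → 85 → 89 → 145 → 42 → 20 → 4 → 16 → 37 → 58 → 89  — repeats 89 (not happy)
139: 139 → 91 → 82 → 68 → 100 → 1  — reaches 1 (happy)
44: 44 → 32 → 13 → 10 → 1  — reaches 1 (happy)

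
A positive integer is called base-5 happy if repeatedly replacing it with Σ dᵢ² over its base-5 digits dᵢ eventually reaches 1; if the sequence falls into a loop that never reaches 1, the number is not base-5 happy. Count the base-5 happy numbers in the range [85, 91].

85: 85 → 13 → 13  (repeats 13)
86: 86 → 14 → 20 → 16 → 10 → 4 → 16  (repeats 16)
87: 87 → 17 → 13 → 13  (repeats 13)
88: 88 → 22 → 20 → 16 → 10 → 4 → 16  (repeats 16)
89: 89 → 29 → 17 → 13 → 13  (repeats 13)
90: 90 → 18 → 18  (repeats 18)
91: 91 → 19 → 25 → 1  (reaches 1)
base-5 happy: 91

1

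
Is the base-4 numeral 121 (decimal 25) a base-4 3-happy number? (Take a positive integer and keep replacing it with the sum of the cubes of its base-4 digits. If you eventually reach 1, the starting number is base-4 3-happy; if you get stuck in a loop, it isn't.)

25 = (1,2,1)_4 → 1³ + 2³ + 1³ = 1 + 8 + 1 = 10
10 = (2,2)_4 → 2³ + 2³ = 8 + 8 = 16
16 = (1,0,0)_4 → 1³ + 0³ + 0³ = 1 + 0 + 0 = 1  — reached 1.

base-4 3-happy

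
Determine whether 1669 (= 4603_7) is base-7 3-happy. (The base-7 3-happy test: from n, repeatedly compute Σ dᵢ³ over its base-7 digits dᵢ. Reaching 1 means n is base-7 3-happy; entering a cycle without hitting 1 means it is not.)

1669 = (4,6,0,3)_7 → 4³ + 6³ + 0³ + 3³ = 307
307 = (6,1,6)_7 → 6³ + 1³ + 6³ = 433
433 = (1,1,5,6)_7 → 1³ + 1³ + 5³ + 6³ = 343
343 = (1,0,0,0)_7 → 1³ + 0³ + 0³ + 0³ = 1  — reached 1.

base-7 3-happy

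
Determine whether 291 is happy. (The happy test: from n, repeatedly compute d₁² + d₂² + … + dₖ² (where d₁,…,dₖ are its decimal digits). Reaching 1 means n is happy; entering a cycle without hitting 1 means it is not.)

happy

291 → 2² + 9² + 1² = 86
86 → 8² + 6² = 100
100 → 1² + 0² + 0² = 1  — reached 1.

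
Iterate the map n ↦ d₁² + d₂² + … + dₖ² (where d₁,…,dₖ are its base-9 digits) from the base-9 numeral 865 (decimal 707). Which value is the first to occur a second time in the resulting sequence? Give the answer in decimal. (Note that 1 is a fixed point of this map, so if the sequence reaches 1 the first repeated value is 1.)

707 = (8,6,5)_9 → 8² + 6² + 5² = 125
125 = (1,4,8)_9 → 1² + 4² + 8² = 81
81 = (1,0,0)_9 → 1² + 0² + 0² = 1  — reached the fixed point 1.
1 → 1, so 1 is the first repeated value.

1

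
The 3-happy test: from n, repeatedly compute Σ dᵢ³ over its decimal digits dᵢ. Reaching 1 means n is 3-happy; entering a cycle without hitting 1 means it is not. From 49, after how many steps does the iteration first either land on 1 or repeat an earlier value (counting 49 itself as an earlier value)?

5

49 → 793
793 → 1099
1099 → 1459
1459 → 919
919 → 1459  — 1459 repeats.
That took 5 steps.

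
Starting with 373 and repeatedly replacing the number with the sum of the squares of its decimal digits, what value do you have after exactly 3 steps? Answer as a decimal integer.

373 → 3² + 7² + 3² = 67
67 → 6² + 7² = 85
85 → 8² + 5² = 89

89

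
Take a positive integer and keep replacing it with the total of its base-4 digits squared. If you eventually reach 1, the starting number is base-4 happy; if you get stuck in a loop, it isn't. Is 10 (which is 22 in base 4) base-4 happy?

base-4 happy

10 = (2,2)_4 → 8
8 = (2,0)_4 → 4
4 = (1,0)_4 → 1  — reached 1.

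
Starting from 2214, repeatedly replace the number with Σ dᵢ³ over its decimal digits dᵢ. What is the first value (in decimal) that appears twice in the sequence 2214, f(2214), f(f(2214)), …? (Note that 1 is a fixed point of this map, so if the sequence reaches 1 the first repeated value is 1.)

2214 → 2³ + 2³ + 1³ + 4³ = 81
81 → 8³ + 1³ = 513
513 → 5³ + 1³ + 3³ = 153
153 → 1³ + 5³ + 3³ = 153  — 153 already appeared earlier.

153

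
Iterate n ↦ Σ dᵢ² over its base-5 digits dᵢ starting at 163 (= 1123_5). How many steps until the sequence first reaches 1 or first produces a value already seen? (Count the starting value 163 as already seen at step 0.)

5

163 = (1,1,2,3)_5 → 1² + 1² + 2² + 3² = 1 + 1 + 4 + 9 = 15
15 = (3,0)_5 → 3² + 0² = 9 + 0 = 9
9 = (1,4)_5 → 1² + 4² = 1 + 16 = 17
17 = (3,2)_5 → 3² + 2² = 9 + 4 = 13
13 = (2,3)_5 → 2² + 3² = 4 + 9 = 13  — 13 repeats.
That took 5 steps.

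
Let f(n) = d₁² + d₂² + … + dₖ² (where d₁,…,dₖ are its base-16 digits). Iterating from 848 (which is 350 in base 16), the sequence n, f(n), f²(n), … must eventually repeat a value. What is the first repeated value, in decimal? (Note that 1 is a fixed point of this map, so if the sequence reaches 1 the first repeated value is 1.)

848 = (3,5,0)_16 → 34
34 = (2,2)_16 → 8
8 = (8)_16 → 64
64 = (4,0)_16 → 16
16 = (1,0)_16 → 1  — reached the fixed point 1.
1 → 1, so 1 is the first repeated value.

1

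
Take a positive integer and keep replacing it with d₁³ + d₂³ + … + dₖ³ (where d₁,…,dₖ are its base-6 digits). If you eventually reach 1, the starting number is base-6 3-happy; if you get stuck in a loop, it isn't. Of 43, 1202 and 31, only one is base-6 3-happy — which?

43: 43 → 3 → 27 → 91 → 36 → 1  — reaches 1 (base-6 3-happy)
1202: 1202 → 168 → 128 → 62 → 73 → 9 → 28 → 128  — repeats 128 (not base-6 3-happy)
31: 31 → 126 → 54 → 28 → 128 → 62 → 73 → 9 → 28  — repeats 28 (not base-6 3-happy)

43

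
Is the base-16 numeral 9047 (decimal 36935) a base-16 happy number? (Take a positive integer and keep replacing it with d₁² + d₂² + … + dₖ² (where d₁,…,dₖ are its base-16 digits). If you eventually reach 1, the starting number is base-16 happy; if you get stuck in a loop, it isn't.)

not base-16 happy

36935 = (9,0,4,7)_16 → 9² + 0² + 4² + 7² = 146
146 = (9,2)_16 → 9² + 2² = 85
85 = (5,5)_16 → 5² + 5² = 50
50 = (3,2)_16 → 3² + 2² = 13
13 = (13)_16 → 13² = 169
169 = (10,9)_16 → 10² + 9² = 181
181 = (11,5)_16 → 11² + 5² = 146  — 146 already seen; the sequence cycles without reaching 1.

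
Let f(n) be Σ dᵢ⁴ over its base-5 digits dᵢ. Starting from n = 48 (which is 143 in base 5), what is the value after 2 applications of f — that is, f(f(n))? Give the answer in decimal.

48 = (1,4,3)_5 → 338
338 = (2,3,2,3)_5 → 194

194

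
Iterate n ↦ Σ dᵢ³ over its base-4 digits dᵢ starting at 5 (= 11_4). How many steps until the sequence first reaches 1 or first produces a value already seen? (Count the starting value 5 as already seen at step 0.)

3

5 = (1,1)_4 → 1³ + 1³ = 2
2 = (2)_4 → 2³ = 8
8 = (2,0)_4 → 2³ + 0³ = 8  — 8 repeats.
That took 3 steps.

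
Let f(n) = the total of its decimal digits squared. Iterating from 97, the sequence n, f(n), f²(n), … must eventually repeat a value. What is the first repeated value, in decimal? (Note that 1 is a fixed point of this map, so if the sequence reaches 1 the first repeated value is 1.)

97 → 9² + 7² = 130
130 → 1² + 3² + 0² = 10
10 → 1² + 0² = 1  — reached the fixed point 1.
1 → 1, so 1 is the first repeated value.

1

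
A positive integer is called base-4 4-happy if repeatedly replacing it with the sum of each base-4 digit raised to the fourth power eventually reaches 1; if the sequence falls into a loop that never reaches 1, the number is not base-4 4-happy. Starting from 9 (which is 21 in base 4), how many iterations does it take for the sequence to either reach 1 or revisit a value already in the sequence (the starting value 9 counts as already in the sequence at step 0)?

4

9 = (2,1)_4 → 2⁴ + 1⁴ = 16 + 1 = 17
17 = (1,0,1)_4 → 1⁴ + 0⁴ + 1⁴ = 1 + 0 + 1 = 2
2 = (2)_4 → 2⁴ = 16
16 = (1,0,0)_4 → 1⁴ + 0⁴ + 0⁴ = 1 + 0 + 0 = 1  — reached 1.
That took 4 steps.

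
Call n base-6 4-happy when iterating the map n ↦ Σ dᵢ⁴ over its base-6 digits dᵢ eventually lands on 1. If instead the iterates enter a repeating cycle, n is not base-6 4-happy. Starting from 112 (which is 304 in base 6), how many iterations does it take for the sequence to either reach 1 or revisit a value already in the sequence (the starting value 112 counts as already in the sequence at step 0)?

12

112 = (3,0,4)_6 → 3⁴ + 0⁴ + 4⁴ = 81 + 0 + 256 = 337
337 = (1,3,2,1)_6 → 1⁴ + 3⁴ + 2⁴ + 1⁴ = 1 + 81 + 16 + 1 = 99
99 = (2,4,3)_6 → 2⁴ + 4⁴ + 3⁴ = 16 + 256 + 81 = 353
353 = (1,3,4,5)_6 → 1⁴ + 3⁴ + 4⁴ + 5⁴ = 1 + 81 + 256 + 625 = 963
963 = (4,2,4,3)_6 → 4⁴ + 2⁴ + 4⁴ + 3⁴ = 256 + 16 + 256 + 81 = 609
609 = (2,4,5,3)_6 → 2⁴ + 4⁴ + 5⁴ + 3⁴ = 16 + 256 + 625 + 81 = 978
978 = (4,3,1,0)_6 → 4⁴ + 3⁴ + 1⁴ + 0⁴ = 256 + 81 + 1 + 0 = 338
338 = (1,3,2,2)_6 → 1⁴ + 3⁴ + 2⁴ + 2⁴ = 1 + 81 + 16 + 16 = 114
114 = (3,1,0)_6 → 3⁴ + 1⁴ + 0⁴ = 81 + 1 + 0 = 82
82 = (2,1,4)_6 → 2⁴ + 1⁴ + 4⁴ = 16 + 1 + 256 = 273
273 = (1,1,3,3)_6 → 1⁴ + 1⁴ + 3⁴ + 3⁴ = 1 + 1 + 81 + 81 = 164
164 = (4,3,2)_6 → 4⁴ + 3⁴ + 2⁴ = 256 + 81 + 16 = 353  — 353 repeats.
That took 12 steps.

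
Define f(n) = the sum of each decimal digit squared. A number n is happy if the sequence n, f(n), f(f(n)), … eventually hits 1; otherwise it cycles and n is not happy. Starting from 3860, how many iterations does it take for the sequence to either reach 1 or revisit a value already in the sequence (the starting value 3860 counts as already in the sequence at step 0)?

5

3860 → 3² + 8² + 6² + 0² = 9 + 64 + 36 + 0 = 109
109 → 1² + 0² + 9² = 1 + 0 + 81 = 82
82 → 8² + 2² = 64 + 4 = 68
68 → 6² + 8² = 36 + 64 = 100
100 → 1² + 0² + 0² = 1 + 0 + 0 = 1  — reached 1.
That took 5 steps.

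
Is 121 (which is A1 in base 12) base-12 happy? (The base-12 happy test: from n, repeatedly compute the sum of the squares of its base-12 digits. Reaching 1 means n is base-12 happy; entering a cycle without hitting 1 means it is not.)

not base-12 happy

121 = (10,1)_12 → 10² + 1² = 101
101 = (8,5)_12 → 8² + 5² = 89
89 = (7,5)_12 → 7² + 5² = 74
74 = (6,2)_12 → 6² + 2² = 40
40 = (3,4)_12 → 3² + 4² = 25
25 = (2,1)_12 → 2² + 1² = 5
5 = (5)_12 → 5² = 25  — 25 already seen; the sequence cycles without reaching 1.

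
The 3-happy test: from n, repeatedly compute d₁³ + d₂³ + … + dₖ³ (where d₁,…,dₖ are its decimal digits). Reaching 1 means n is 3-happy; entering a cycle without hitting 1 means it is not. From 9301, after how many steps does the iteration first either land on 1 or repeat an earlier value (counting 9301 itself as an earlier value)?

9301 → 757
757 → 811
811 → 514
514 → 190
190 → 730
730 → 370
370 → 370  — 370 repeats.
That took 7 steps.

7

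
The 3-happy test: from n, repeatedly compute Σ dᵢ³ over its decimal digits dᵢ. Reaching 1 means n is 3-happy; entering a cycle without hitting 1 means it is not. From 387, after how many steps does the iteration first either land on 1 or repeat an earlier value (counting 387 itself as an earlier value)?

387 → 3³ + 8³ + 7³ = 882
882 → 8³ + 8³ + 2³ = 1032
1032 → 1³ + 0³ + 3³ + 2³ = 36
36 → 3³ + 6³ = 243
243 → 2³ + 4³ + 3³ = 99
99 → 9³ + 9³ = 1458
1458 → 1³ + 4³ + 5³ + 8³ = 702
702 → 7³ + 0³ + 2³ = 351
351 → 3³ + 5³ + 1³ = 153
153 → 1³ + 5³ + 3³ = 153  — 153 repeats.
That took 10 steps.

10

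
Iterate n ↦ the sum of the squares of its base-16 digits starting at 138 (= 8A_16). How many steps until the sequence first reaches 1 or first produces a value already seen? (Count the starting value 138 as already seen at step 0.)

138 = (8,10)_16 → 8² + 10² = 64 + 100 = 164
164 = (10,4)_16 → 10² + 4² = 100 + 16 = 116
116 = (7,4)_16 → 7² + 4² = 49 + 16 = 65
65 = (4,1)_16 → 4² + 1² = 16 + 1 = 17
17 = (1,1)_16 → 1² + 1² = 1 + 1 = 2
2 = (2)_16 → 2² = 4
4 = (4)_16 → 4² = 16
16 = (1,0)_16 → 1² + 0² = 1 + 0 = 1  — reached 1.
That took 8 steps.

8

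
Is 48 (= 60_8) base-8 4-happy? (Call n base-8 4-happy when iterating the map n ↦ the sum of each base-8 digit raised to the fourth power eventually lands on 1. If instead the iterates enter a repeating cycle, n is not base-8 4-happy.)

base-8 4-happy

48 = (6,0)_8 → 6⁴ + 0⁴ = 1296
1296 = (2,4,2,0)_8 → 2⁴ + 4⁴ + 2⁴ + 0⁴ = 288
288 = (4,4,0)_8 → 4⁴ + 4⁴ + 0⁴ = 512
512 = (1,0,0,0)_8 → 1⁴ + 0⁴ + 0⁴ + 0⁴ = 1  — reached 1.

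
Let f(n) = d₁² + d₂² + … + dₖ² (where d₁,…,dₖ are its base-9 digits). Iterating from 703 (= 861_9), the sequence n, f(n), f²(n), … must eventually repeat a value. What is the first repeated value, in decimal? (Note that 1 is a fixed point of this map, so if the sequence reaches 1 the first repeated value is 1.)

703 = (8,6,1)_9 → 101
101 = (1,2,2)_9 → 9
9 = (1,0)_9 → 1  — reached the fixed point 1.
1 → 1, so 1 is the first repeated value.

1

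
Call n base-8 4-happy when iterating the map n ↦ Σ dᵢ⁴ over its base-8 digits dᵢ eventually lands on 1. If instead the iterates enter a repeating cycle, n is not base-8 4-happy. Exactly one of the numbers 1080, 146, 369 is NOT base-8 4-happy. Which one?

369

1080: 1080 → 2417 → 2178 → 288 → 512 → 1  — reaches 1 (base-8 4-happy)
146: 146 → 48 → 1296 → 288 → 512 → 1  — reaches 1 (base-8 4-happy)
369: 369 → 1922 → 1393 → 1938 → 1409 → 1313 → 529 → 18 → 32 → 256 → 256  — repeats 256 (not base-8 4-happy)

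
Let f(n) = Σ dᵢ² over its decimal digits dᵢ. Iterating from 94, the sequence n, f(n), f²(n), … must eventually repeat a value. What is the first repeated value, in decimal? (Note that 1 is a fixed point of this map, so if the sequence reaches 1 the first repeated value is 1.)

94 → 97
97 → 130
130 → 10
10 → 1  — reached the fixed point 1.
1 → 1, so 1 is the first repeated value.

1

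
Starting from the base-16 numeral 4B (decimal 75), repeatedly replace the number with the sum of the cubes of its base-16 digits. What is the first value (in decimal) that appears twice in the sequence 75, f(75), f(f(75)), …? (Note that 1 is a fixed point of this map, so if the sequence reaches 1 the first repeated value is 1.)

72

75 = (4,11)_16 → 1395
1395 = (5,7,3)_16 → 495
495 = (1,14,15)_16 → 6120
6120 = (1,7,14,8)_16 → 3600
3600 = (14,1,0)_16 → 2745
2745 = (10,11,9)_16 → 3060
3060 = (11,15,4)_16 → 4770
4770 = (1,2,10,2)_16 → 1017
1017 = (3,15,9)_16 → 4131
4131 = (1,0,2,3)_16 → 36
36 = (2,4)_16 → 72
72 = (4,8)_16 → 576
576 = (2,4,0)_16 → 72  — 72 already appeared earlier.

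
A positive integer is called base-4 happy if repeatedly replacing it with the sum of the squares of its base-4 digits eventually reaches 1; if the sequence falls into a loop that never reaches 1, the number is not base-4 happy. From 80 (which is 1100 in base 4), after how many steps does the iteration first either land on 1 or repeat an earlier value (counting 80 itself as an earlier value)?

3

80 = (1,1,0,0)_4 → 1² + 1² + 0² + 0² = 2
2 = (2)_4 → 2² = 4
4 = (1,0)_4 → 1² + 0² = 1  — reached 1.
That took 3 steps.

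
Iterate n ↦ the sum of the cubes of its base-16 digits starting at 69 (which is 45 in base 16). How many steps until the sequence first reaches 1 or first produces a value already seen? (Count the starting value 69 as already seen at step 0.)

11

69 = (4,5)_16 → 189
189 = (11,13)_16 → 3528
3528 = (13,12,8)_16 → 4437
4437 = (1,1,5,5)_16 → 252
252 = (15,12)_16 → 5103
5103 = (1,3,14,15)_16 → 6147
6147 = (1,8,0,3)_16 → 540
540 = (2,1,12)_16 → 1737
1737 = (6,12,9)_16 → 2673
2673 = (10,7,1)_16 → 1344
1344 = (5,4,0)_16 → 189  — 189 repeats.
That took 11 steps.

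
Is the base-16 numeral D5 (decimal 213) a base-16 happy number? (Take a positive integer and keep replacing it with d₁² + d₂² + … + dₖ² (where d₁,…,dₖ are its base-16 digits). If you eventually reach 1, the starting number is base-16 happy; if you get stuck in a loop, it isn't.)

not base-16 happy

213 = (13,5)_16 → 13² + 5² = 194
194 = (12,2)_16 → 12² + 2² = 148
148 = (9,4)_16 → 9² + 4² = 97
97 = (6,1)_16 → 6² + 1² = 37
37 = (2,5)_16 → 2² + 5² = 29
29 = (1,13)_16 → 1² + 13² = 170
170 = (10,10)_16 → 10² + 10² = 200
200 = (12,8)_16 → 12² + 8² = 208
208 = (13,0)_16 → 13² + 0² = 169
169 = (10,9)_16 → 10² + 9² = 181
181 = (11,5)_16 → 11² + 5² = 146
146 = (9,2)_16 → 9² + 2² = 85
85 = (5,5)_16 → 5² + 5² = 50
50 = (3,2)_16 → 3² + 2² = 13
13 = (13)_16 → 13² = 169  — 169 already seen; the sequence cycles without reaching 1.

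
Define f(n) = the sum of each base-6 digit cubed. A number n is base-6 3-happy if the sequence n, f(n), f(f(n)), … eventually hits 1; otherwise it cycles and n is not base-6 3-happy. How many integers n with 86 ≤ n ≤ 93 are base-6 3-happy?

6

86: 86 → 24 → 64 → 129 → 81 → 36 → 1  (reaches 1)
87: 87 → 43 → 3 → 27 → 91 → 36 → 1  (reaches 1)
88: 88 → 80 → 17 → 133 → 92 → 43 → 3 → 27 → 91 → 36 → 1  (reaches 1)
89: 89 → 141 → 179 → 314 → 81 → 36 → 1  (reaches 1)
90: 90 → 35 → 250 → 190 → 190  (repeats 190)
91: 91 → 36 → 1  (reaches 1)
92: 92 → 43 → 3 → 27 → 91 → 36 → 1  (reaches 1)
93: 93 → 62 → 73 → 9 → 28 → 128 → 62  (repeats 62)
base-6 3-happy: 86, 87, 88, 89, 91, 92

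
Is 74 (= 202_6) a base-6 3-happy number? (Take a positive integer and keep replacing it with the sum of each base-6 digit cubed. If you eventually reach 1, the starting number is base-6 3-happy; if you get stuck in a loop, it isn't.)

not base-6 3-happy

74 = (2,0,2)_6 → 16
16 = (2,4)_6 → 72
72 = (2,0,0)_6 → 8
8 = (1,2)_6 → 9
9 = (1,3)_6 → 28
28 = (4,4)_6 → 128
128 = (3,3,2)_6 → 62
62 = (1,4,2)_6 → 73
73 = (2,0,1)_6 → 9  — 9 already seen; the sequence cycles without reaching 1.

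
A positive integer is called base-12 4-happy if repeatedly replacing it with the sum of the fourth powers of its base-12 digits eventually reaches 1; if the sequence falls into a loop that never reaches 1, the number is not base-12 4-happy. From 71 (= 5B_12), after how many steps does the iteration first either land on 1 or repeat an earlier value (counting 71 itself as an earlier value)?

71 = (5,11)_12 → 5⁴ + 11⁴ = 625 + 14641 = 15266
15266 = (8,10,0,2)_12 → 8⁴ + 10⁴ + 0⁴ + 2⁴ = 4096 + 10000 + 0 + 16 = 14112
14112 = (8,2,0,0)_12 → 8⁴ + 2⁴ + 0⁴ + 0⁴ = 4096 + 16 + 0 + 0 = 4112
4112 = (2,4,6,8)_12 → 2⁴ + 4⁴ + 6⁴ + 8⁴ = 16 + 256 + 1296 + 4096 = 5664
5664 = (3,3,4,0)_12 → 3⁴ + 3⁴ + 4⁴ + 0⁴ = 81 + 81 + 256 + 0 = 418
418 = (2,10,10)_12 → 2⁴ + 10⁴ + 10⁴ = 16 + 10000 + 10000 = 20016
20016 = (11,7,0,0)_12 → 11⁴ + 7⁴ + 0⁴ + 0⁴ = 14641 + 2401 + 0 + 0 = 17042
17042 = (9,10,4,2)_12 → 9⁴ + 10⁴ + 4⁴ + 2⁴ = 6561 + 10000 + 256 + 16 = 16833
16833 = (9,8,10,9)_12 → 9⁴ + 8⁴ + 10⁴ + 9⁴ = 6561 + 4096 + 10000 + 6561 = 27218
27218 = (1,3,9,0,2)_12 → 1⁴ + 3⁴ + 9⁴ + 0⁴ + 2⁴ = 1 + 81 + 6561 + 0 + 16 = 6659
6659 = (3,10,2,11)_12 → 3⁴ + 10⁴ + 2⁴ + 11⁴ = 81 + 10000 + 16 + 14641 = 24738
24738 = (1,2,3,9,6)_12 → 1⁴ + 2⁴ + 3⁴ + 9⁴ + 6⁴ = 1 + 16 + 81 + 6561 + 1296 = 7955
7955 = (4,7,2,11)_12 → 4⁴ + 7⁴ + 2⁴ + 11⁴ = 256 + 2401 + 16 + 14641 = 17314
17314 = (10,0,2,10)_12 → 10⁴ + 0⁴ + 2⁴ + 10⁴ = 10000 + 0 + 16 + 10000 = 20016  — 20016 repeats.
That took 14 steps.

14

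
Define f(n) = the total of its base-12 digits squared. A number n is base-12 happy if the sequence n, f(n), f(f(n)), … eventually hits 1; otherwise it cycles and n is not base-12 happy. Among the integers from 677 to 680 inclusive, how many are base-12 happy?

1

677: 677 → 105 → 145 → 2 → 4 → 16 → 17 → 26 → 8 → 64 → 41 → 34 → 104 → 128 → 164 → 66 → 61 → 26  — not base-12 happy
678: 678 → 116 → 145 → 2 → 4 → 16 → 17 → 26 → 8 → 64 → 41 → 34 → 104 → 128 → 164 → 66 → 61 → 26  — not base-12 happy
679: 679 → 129 → 181 → 11 → 121 → 101 → 89 → 74 → 40 → 25 → 5 → 25  — not base-12 happy
680: 680 → 144 → 1  — base-12 happy
base-12 happy: 680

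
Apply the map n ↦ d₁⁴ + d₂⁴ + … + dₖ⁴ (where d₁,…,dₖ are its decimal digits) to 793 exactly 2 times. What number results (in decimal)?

6898

793 → 9043
9043 → 6898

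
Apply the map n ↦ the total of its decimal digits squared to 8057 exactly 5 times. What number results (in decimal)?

8057 → 8² + 0² + 5² + 7² = 138
138 → 1² + 3² + 8² = 74
74 → 7² + 4² = 65
65 → 6² + 5² = 61
61 → 6² + 1² = 37

37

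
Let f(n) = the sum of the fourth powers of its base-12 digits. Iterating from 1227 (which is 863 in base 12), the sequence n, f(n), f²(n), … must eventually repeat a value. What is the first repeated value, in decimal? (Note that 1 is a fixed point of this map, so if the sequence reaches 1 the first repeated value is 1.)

1227 = (8,6,3)_12 → 8⁴ + 6⁴ + 3⁴ = 5473
5473 = (3,2,0,1)_12 → 3⁴ + 2⁴ + 0⁴ + 1⁴ = 98
98 = (8,2)_12 → 8⁴ + 2⁴ = 4112
4112 = (2,4,6,8)_12 → 2⁴ + 4⁴ + 6⁴ + 8⁴ = 5664
5664 = (3,3,4,0)_12 → 3⁴ + 3⁴ + 4⁴ + 0⁴ = 418
418 = (2,10,10)_12 → 2⁴ + 10⁴ + 10⁴ = 20016
20016 = (11,7,0,0)_12 → 11⁴ + 7⁴ + 0⁴ + 0⁴ = 17042
17042 = (9,10,4,2)_12 → 9⁴ + 10⁴ + 4⁴ + 2⁴ = 16833
16833 = (9,8,10,9)_12 → 9⁴ + 8⁴ + 10⁴ + 9⁴ = 27218
27218 = (1,3,9,0,2)_12 → 1⁴ + 3⁴ + 9⁴ + 0⁴ + 2⁴ = 6659
6659 = (3,10,2,11)_12 → 3⁴ + 10⁴ + 2⁴ + 11⁴ = 24738
24738 = (1,2,3,9,6)_12 → 1⁴ + 2⁴ + 3⁴ + 9⁴ + 6⁴ = 7955
7955 = (4,7,2,11)_12 → 4⁴ + 7⁴ + 2⁴ + 11⁴ = 17314
17314 = (10,0,2,10)_12 → 10⁴ + 0⁴ + 2⁴ + 10⁴ = 20016  — 20016 already appeared earlier.

20016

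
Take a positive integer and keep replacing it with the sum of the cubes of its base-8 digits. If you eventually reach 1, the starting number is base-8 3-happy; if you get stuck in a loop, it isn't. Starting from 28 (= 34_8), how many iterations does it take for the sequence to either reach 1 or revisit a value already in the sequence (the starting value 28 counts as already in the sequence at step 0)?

28 = (3,4)_8 → 3³ + 4³ = 27 + 64 = 91
91 = (1,3,3)_8 → 1³ + 3³ + 3³ = 1 + 27 + 27 = 55
55 = (6,7)_8 → 6³ + 7³ = 216 + 343 = 559
559 = (1,0,5,7)_8 → 1³ + 0³ + 5³ + 7³ = 1 + 0 + 125 + 343 = 469
469 = (7,2,5)_8 → 7³ + 2³ + 5³ = 343 + 8 + 125 = 476
476 = (7,3,4)_8 → 7³ + 3³ + 4³ = 343 + 27 + 64 = 434
434 = (6,6,2)_8 → 6³ + 6³ + 2³ = 216 + 216 + 8 = 440
440 = (6,7,0)_8 → 6³ + 7³ + 0³ = 216 + 343 + 0 = 559  — 559 repeats.
That took 8 steps.

8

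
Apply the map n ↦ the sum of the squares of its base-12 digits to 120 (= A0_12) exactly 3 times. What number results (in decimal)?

100

120 = (10,0)_12 → 10² + 0² = 100
100 = (8,4)_12 → 8² + 4² = 80
80 = (6,8)_12 → 6² + 8² = 100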